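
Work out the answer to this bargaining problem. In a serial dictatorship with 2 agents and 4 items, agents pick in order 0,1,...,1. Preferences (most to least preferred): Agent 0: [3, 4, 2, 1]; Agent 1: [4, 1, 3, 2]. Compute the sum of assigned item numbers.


Step 1: Agent 0 picks item 3
Step 2: Agent 1 picks item 4
Step 3: Sum = 3 + 4 = 7

7


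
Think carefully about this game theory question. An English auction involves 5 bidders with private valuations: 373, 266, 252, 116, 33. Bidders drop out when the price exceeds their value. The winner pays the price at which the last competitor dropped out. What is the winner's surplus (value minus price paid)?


Step 1: Identify the highest value: 373
Step 2: Identify the second-highest value: 266
Step 3: The final price = second-highest value = 266
Step 4: Surplus = 373 - 266 = 107

107


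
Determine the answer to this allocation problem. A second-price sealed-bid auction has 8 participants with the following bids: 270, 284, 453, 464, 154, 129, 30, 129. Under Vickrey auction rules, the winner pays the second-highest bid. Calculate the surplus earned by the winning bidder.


Step 1: Sort bids in descending order: 464, 453, 284, 270, 154, 129, 129, 30
Step 2: The winning bid is the highest: 464
Step 3: The payment equals the second-highest bid: 453
Step 4: Surplus = winner's bid - payment = 464 - 453 = 11

11


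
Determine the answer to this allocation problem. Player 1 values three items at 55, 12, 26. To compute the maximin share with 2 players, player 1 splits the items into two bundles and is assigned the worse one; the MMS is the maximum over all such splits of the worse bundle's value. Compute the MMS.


Step 1: Item values = 55, 12, 26
Step 2: Enumerate all 2-bundle partitions and take the smaller bundle:
  Partition 1: {55} vs {12,26} -> bundles 55, 38; min = 38
  Partition 2: {12} vs {55,26} -> bundles 12, 81; min = 12
  Partition 3: {26} vs {55,12} -> bundles 26, 67; min = 26
Step 3: MMS = max(38, 12, 26) = 38

38


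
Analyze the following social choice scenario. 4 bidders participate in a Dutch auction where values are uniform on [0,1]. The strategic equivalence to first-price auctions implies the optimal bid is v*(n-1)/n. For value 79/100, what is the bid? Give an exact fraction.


Step 1: Dutch auctions are strategically equivalent to first-price auctions
Step 2: The equilibrium bid is b(v) = v*(n-1)/n
Step 3: b = 79/100 * 3/4
Step 4: b = 237/400

237/400


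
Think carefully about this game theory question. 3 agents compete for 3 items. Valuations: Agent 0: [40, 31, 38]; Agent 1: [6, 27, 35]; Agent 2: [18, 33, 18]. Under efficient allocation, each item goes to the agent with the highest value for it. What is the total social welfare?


Step 1: For each item, find the maximum value among all agents.
Step 2: Item 0 -> Agent 0 (value 40)
Step 3: Item 1 -> Agent 2 (value 33)
Step 4: Item 2 -> Agent 0 (value 38)
Step 5: Total welfare = 40 + 33 + 38 = 111

111


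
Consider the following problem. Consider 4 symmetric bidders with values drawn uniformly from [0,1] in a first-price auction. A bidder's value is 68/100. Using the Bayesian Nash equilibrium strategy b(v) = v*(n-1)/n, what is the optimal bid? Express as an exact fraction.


Step 1: The symmetric BNE bidding function is b(v) = v * (n-1) / n
Step 2: Substitute v = 17/25 and n = 4
Step 3: b = 17/25 * 3/4
Step 4: b = 51/100

51/100


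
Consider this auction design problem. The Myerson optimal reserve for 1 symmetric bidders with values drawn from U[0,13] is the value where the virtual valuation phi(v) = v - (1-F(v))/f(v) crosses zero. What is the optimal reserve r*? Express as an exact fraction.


Step 1: For U[0,13], F(v) = v/13 and f(v) = 1/13
Step 2: phi(v) = v - (1 - v/13)/(1/13) = v - (13 - v) = 2v - 13
Step 3: Set phi(r*) = 0: 2r* - 13 = 0
Step 4: r* = 13/2 (the number of bidders n = 1 does not enter)

13/2


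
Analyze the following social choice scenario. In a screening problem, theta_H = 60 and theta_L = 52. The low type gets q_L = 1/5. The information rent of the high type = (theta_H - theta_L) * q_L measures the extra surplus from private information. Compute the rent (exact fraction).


Step 1: theta_H - theta_L = 60 - 52 = 8
Step 2: Information rent = (theta_H - theta_L) * q_L
Step 3: = 8 * 1/5
Step 4: = 8/5

8/5


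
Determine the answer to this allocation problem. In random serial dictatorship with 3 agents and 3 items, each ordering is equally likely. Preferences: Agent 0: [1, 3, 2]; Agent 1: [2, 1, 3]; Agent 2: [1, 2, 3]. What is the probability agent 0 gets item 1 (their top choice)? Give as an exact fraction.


Step 1: Agent 0 wants item 1
Step 2: There are 6 possible orderings of agents
Step 3: In 3 orderings, agent 0 gets item 1
Step 4: Probability = 3/6 = 1/2

1/2


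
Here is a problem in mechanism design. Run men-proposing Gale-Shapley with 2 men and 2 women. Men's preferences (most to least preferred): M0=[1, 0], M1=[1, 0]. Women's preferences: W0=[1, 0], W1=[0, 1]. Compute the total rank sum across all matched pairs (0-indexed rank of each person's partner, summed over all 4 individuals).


Step 1: Run Gale-Shapley (men propose, women hold best offer):
  M0 proposes to W1; she accepts
  M1 proposes to W1; rejected
  M1 proposes to W0; she accepts
Step 2: Final matching: W0-M1, W1-M0
Step 3: 0-indexed ranks (man's rank of his match, then woman's): 1 + 0 + 0 + 0
Step 4: Total rank sum = 1

1


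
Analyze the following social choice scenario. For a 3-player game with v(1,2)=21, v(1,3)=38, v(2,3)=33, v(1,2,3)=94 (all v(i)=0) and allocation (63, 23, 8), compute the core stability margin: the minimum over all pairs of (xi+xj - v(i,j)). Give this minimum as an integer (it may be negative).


Step 1: Slack for coalition (1,2): x1+x2 - v12 = 86 - 21 = 65
Step 2: Slack for coalition (1,3): x1+x3 - v13 = 71 - 38 = 33
Step 3: Slack for coalition (2,3): x2+x3 - v23 = 31 - 33 = -2
Step 4: Minimum slack = min(65, 33, -2) = -2, attained by (2,3); coalition (2,3) can block (slack < 0), so the allocation is not in the core

-2


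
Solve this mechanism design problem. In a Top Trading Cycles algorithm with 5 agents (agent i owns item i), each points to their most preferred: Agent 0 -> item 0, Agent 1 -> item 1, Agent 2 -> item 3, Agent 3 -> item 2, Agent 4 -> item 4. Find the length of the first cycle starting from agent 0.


Step 1: Trace the pointer graph from agent 0: 0 -> 0
Step 2: A cycle is detected when we revisit agent 0
Step 3: The cycle is: 0 -> 0
Step 4: Cycle length = 1

1


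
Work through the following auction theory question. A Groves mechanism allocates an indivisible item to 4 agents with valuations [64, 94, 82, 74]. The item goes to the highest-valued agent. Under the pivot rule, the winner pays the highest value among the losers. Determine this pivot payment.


Step 1: The efficient winner is agent 1 with value 94
Step 2: Other agents' values: [64, 82, 74]
Step 3: Pivot payment = max(others) = 82
Step 4: The winner pays 82

82


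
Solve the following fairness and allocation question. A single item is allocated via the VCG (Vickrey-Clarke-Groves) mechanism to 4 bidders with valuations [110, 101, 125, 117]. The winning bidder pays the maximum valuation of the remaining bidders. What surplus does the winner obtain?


Step 1: The winner is the agent with the highest value: agent 2 with value 125
Step 2: Values of other agents: [110, 101, 117]
Step 3: VCG payment = max of others' values = 117
Step 4: Surplus = 125 - 117 = 8

8


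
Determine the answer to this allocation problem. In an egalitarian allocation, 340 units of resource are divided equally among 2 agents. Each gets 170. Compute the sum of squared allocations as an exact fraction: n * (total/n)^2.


Step 1: Each agent's share = 340/2 = 170
Step 2: Square of each share = (170)^2 = 28900
Step 3: Sum of squares = 2 * 28900 = 57800

57800


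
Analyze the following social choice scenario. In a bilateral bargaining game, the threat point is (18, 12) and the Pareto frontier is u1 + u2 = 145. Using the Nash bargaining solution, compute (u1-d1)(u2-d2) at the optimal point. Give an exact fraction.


Step 1: The Nash solution splits surplus symmetrically above the disagreement point
Step 2: u1 = (total + d1 - d2)/2 = (145 + 18 - 12)/2 = 151/2
Step 3: u2 = (total - d1 + d2)/2 = (145 - 18 + 12)/2 = 139/2
Step 4: Nash product = (151/2 - 18) * (139/2 - 12)
Step 5: = 115/2 * 115/2 = 13225/4

13225/4


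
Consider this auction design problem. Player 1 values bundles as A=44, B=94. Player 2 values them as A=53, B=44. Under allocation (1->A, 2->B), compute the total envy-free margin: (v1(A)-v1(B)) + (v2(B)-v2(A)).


Step 1: Player 1's margin = v1(A) - v1(B) = 44 - 94 = -50
Step 2: Player 2's margin = v2(B) - v2(A) = 44 - 53 = -9
Step 3: Total margin = -50 + -9 = -59

-59


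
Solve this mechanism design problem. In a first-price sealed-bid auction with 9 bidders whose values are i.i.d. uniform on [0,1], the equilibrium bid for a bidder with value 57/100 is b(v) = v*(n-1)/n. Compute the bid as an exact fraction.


Step 1: The symmetric BNE bidding function is b(v) = v * (n-1) / n
Step 2: Substitute v = 57/100 and n = 9
Step 3: b = 57/100 * 8/9
Step 4: b = 38/75

38/75


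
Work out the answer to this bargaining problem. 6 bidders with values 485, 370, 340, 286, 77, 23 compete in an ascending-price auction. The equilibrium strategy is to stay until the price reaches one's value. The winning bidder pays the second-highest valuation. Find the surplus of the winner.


Step 1: Identify the highest value: 485
Step 2: Identify the second-highest value: 370
Step 3: The final price = second-highest value = 370
Step 4: Surplus = 485 - 370 = 115

115


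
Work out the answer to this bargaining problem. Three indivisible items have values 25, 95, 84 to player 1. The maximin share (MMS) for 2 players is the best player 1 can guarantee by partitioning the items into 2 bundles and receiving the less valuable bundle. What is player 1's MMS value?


Step 1: Item values = 25, 95, 84
Step 2: Enumerate all 2-bundle partitions and take the smaller bundle:
  Partition 1: {25} vs {95,84} -> bundles 25, 179; min = 25
  Partition 2: {95} vs {25,84} -> bundles 95, 109; min = 95
  Partition 3: {84} vs {25,95} -> bundles 84, 120; min = 84
Step 3: MMS = max(25, 95, 84) = 95

95


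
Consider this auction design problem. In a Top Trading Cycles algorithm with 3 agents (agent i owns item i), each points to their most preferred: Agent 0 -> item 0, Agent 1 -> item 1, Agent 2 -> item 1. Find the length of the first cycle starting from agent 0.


Step 1: Trace the pointer graph from agent 0: 0 -> 0
Step 2: A cycle is detected when we revisit agent 0
Step 3: The cycle is: 0 -> 0
Step 4: Cycle length = 1

1


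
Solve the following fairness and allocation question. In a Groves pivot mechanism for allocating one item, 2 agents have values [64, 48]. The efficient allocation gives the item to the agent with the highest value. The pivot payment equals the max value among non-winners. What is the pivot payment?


Step 1: The efficient winner is agent 0 with value 64
Step 2: Other agents' values: [48]
Step 3: Pivot payment = max(others) = 48
Step 4: The winner pays 48

48


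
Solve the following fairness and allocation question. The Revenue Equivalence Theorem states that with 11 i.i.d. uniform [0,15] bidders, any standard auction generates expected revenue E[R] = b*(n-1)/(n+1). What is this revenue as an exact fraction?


Step 1: By Revenue Equivalence, expected revenue = b*(n-1)/(n+1)
Step 2: Substituting n = 11, b = 15
Step 3: Revenue = 15*(11-1)/(11+1) = 15*10/12
Step 4: Revenue = 150/12 = 25/2

25/2


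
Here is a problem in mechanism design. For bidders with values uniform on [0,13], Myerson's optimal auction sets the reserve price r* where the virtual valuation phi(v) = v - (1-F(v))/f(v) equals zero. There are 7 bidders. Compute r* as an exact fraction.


Step 1: For U[0,13], F(v) = v/13 and f(v) = 1/13
Step 2: phi(v) = v - (1 - v/13)/(1/13) = v - (13 - v) = 2v - 13
Step 3: Set phi(r*) = 0: 2r* - 13 = 0
Step 4: r* = 13/2 (the number of bidders n = 7 does not enter)

13/2


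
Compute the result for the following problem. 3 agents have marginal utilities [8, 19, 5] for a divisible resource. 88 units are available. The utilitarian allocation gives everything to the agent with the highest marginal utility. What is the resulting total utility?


Step 1: The marginal utilities are [8, 19, 5]
Step 2: The highest marginal utility is 19
Step 3: All 88 units go to that agent
Step 4: Total utility = 19 * 88 = 1672

1672


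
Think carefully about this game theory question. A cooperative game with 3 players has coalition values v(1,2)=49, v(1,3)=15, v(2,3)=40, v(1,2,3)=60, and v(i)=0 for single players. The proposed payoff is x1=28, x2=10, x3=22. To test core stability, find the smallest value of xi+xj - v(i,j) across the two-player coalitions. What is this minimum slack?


Step 1: Slack for coalition (1,2): x1+x2 - v12 = 38 - 49 = -11
Step 2: Slack for coalition (1,3): x1+x3 - v13 = 50 - 15 = 35
Step 3: Slack for coalition (2,3): x2+x3 - v23 = 32 - 40 = -8
Step 4: Minimum slack = min(-11, 35, -8) = -11, attained by (1,2); coalition (1,2) can block (slack < 0), so the allocation is not in the core

-11


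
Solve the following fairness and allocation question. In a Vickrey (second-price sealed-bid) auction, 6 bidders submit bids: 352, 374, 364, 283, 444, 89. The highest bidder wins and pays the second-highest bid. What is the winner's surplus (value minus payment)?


Step 1: Sort bids in descending order: 444, 374, 364, 352, 283, 89
Step 2: The winning bid is the highest: 444
Step 3: The payment equals the second-highest bid: 374
Step 4: Surplus = winner's bid - payment = 444 - 374 = 70

70


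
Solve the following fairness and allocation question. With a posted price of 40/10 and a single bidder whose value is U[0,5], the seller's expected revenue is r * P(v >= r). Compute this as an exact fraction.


Step 1: Posted price r = 4, value support [0,5]
Step 2: P(v >= r) = (5 - 4)/5 = 1/5
Step 3: Expected revenue = r * P(v >= r) = 4 * 1/5
Step 4: Revenue = 4/5

4/5


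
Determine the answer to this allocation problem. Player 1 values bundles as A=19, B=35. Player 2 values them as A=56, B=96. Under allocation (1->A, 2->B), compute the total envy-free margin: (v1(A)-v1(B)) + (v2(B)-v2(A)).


Step 1: Player 1's margin = v1(A) - v1(B) = 19 - 35 = -16
Step 2: Player 2's margin = v2(B) - v2(A) = 96 - 56 = 40
Step 3: Total margin = -16 + 40 = 24

24


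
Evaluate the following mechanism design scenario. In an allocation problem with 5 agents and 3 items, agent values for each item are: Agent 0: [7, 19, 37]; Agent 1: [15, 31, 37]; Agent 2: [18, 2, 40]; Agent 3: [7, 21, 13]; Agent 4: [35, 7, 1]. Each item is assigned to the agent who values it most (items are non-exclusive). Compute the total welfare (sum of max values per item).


Step 1: For each item, find the maximum value among all agents.
Step 2: Item 0 -> Agent 4 (value 35)
Step 3: Item 1 -> Agent 1 (value 31)
Step 4: Item 2 -> Agent 2 (value 40)
Step 5: Total welfare = 35 + 31 + 40 = 106

106


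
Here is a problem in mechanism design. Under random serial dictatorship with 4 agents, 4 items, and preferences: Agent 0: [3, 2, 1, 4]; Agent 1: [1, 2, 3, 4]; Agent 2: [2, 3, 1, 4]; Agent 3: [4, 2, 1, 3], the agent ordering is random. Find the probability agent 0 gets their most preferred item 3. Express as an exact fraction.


Step 1: Agent 0 wants item 3
Step 2: There are 24 possible orderings of agents
Step 3: In 24 orderings, agent 0 gets item 3
Step 4: Probability = 24/24 = 1

1


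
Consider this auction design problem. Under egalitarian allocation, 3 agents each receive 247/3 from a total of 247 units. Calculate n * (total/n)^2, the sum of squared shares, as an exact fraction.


Step 1: Each agent's share = 247/3
Step 2: Square of each share = (247/3)^2 = 61009/9
Step 3: Sum of squares = 3 * 61009/9 = 61009/3

61009/3


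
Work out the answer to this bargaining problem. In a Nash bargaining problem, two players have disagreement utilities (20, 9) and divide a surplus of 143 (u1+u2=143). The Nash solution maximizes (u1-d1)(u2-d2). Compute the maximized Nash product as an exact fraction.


Step 1: The Nash solution splits surplus symmetrically above the disagreement point
Step 2: u1 = (total + d1 - d2)/2 = (143 + 20 - 9)/2 = 77
Step 3: u2 = (total - d1 + d2)/2 = (143 - 20 + 9)/2 = 66
Step 4: Nash product = (77 - 20) * (66 - 9)
Step 5: = 57 * 57 = 3249

3249


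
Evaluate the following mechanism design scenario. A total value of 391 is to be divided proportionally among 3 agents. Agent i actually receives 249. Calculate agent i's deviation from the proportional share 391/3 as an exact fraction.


Step 1: Proportional share = 391/3
Step 2: Agent's actual allocation = 249
Step 3: Excess = 249 - 391/3 = 356/3

356/3


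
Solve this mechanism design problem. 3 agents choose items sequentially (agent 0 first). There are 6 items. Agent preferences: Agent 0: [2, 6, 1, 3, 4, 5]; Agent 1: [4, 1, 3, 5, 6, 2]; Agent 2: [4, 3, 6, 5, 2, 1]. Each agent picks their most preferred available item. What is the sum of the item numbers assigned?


Step 1: Agent 0 picks item 2
Step 2: Agent 1 picks item 4
Step 3: Agent 2 picks item 3
Step 4: Sum = 2 + 4 + 3 = 9

9


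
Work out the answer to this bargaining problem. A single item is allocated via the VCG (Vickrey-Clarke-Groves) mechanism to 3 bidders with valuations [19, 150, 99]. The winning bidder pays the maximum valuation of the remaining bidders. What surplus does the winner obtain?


Step 1: The winner is the agent with the highest value: agent 1 with value 150
Step 2: Values of other agents: [19, 99]
Step 3: VCG payment = max of others' values = 99
Step 4: Surplus = 150 - 99 = 51

51


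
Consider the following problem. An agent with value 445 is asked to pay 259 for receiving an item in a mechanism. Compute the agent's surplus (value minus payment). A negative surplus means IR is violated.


Step 1: Surplus = value - payment = 445 - 259 = 186
Step 2: IR is satisfied (surplus >= 0)

186


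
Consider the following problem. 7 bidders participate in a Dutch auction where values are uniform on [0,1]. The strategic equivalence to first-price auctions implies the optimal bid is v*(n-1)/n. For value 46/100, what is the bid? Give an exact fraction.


Step 1: Dutch auctions are strategically equivalent to first-price auctions
Step 2: The equilibrium bid is b(v) = v*(n-1)/n
Step 3: b = 23/50 * 6/7
Step 4: b = 69/175

69/175


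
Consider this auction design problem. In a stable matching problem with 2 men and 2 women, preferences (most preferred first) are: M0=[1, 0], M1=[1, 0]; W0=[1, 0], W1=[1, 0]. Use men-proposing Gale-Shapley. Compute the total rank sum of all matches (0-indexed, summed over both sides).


Step 1: Run Gale-Shapley (men propose, women hold best offer):
  M0 proposes to W1; she accepts
  M1 proposes to W1; she switches from M0
  M0 proposes to W0; she accepts
Step 2: Final matching: W0-M0, W1-M1
Step 3: 0-indexed ranks (man's rank of his match, then woman's): 1 + 1 + 0 + 0
Step 4: Total rank sum = 2

2


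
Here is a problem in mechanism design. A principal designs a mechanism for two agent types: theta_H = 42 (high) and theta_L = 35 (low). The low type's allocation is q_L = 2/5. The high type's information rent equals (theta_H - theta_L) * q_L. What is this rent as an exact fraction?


Step 1: theta_H - theta_L = 42 - 35 = 7
Step 2: Information rent = (theta_H - theta_L) * q_L
Step 3: = 7 * 2/5
Step 4: = 14/5

14/5


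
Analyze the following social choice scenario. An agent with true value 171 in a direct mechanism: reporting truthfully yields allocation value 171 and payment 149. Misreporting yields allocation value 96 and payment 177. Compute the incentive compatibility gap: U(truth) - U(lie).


Step 1: U(truth) = value - payment = 171 - 149 = 22
Step 2: U(lie) = allocation - payment = 96 - 177 = -81
Step 3: IC gap = 22 - (-81) = 103

103


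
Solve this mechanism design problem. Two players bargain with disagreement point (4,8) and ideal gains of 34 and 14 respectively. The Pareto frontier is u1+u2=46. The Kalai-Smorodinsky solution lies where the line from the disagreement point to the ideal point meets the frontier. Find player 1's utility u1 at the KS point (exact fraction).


Step 1: At the KS point, (u1-d1)/r1 = (u2-d2)/r2 = t and u1+u2 = 46
Step 2: u1 = d1 + r1*t and u2 = d2 + r2*t, so (d1 + r1*t) + (d2 + r2*t) = 46
Step 3: t = (46 - 4 - 8)/(34 + 14) = 34/48 = 17/24
Step 4: u1 = d1 + r1*t = 4 + 34 * 17/24 = 337/12
Step 5: (Check: u2 = d2 + r2*t = 215/12; u1+u2 = 337/12 + 215/12 = 46, on the frontier.)

337/12


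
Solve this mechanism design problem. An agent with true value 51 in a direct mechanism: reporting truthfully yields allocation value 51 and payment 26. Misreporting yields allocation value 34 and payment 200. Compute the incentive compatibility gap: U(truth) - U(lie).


Step 1: U(truth) = value - payment = 51 - 26 = 25
Step 2: U(lie) = allocation - payment = 34 - 200 = -166
Step 3: IC gap = 25 - (-166) = 191

191


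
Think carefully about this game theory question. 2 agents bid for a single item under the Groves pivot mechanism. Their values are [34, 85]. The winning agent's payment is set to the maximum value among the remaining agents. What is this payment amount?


Step 1: The efficient winner is agent 1 with value 85
Step 2: Other agents' values: [34]
Step 3: Pivot payment = max(others) = 34
Step 4: The winner pays 34

34


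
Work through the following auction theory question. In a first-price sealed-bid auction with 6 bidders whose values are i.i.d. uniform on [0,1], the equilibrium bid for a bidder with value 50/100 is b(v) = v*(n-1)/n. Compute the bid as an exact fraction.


Step 1: The symmetric BNE bidding function is b(v) = v * (n-1) / n
Step 2: Substitute v = 1/2 and n = 6
Step 3: b = 1/2 * 5/6
Step 4: b = 5/12

5/12


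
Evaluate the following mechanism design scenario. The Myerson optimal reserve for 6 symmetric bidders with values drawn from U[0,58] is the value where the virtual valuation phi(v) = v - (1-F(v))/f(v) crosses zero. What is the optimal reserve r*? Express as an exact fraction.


Step 1: For U[0,58], F(v) = v/58 and f(v) = 1/58
Step 2: phi(v) = v - (1 - v/58)/(1/58) = v - (58 - v) = 2v - 58
Step 3: Set phi(r*) = 0: 2r* - 58 = 0
Step 4: r* = 58/2 = 29 (the number of bidders n = 6 does not enter)

29


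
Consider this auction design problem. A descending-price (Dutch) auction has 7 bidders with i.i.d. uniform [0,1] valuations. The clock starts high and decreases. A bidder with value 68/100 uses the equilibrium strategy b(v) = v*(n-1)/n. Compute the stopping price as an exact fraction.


Step 1: Dutch auctions are strategically equivalent to first-price auctions
Step 2: The equilibrium bid is b(v) = v*(n-1)/n
Step 3: b = 17/25 * 6/7
Step 4: b = 102/175

102/175


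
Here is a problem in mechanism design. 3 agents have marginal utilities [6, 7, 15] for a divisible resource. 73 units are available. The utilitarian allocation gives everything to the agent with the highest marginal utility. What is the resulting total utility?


Step 1: The marginal utilities are [6, 7, 15]
Step 2: The highest marginal utility is 15
Step 3: All 73 units go to that agent
Step 4: Total utility = 15 * 73 = 1095

1095


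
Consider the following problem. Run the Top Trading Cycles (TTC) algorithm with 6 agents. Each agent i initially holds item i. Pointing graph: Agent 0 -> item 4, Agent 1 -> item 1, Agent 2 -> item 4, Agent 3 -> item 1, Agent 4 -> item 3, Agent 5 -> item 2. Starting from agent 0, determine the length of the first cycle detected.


Step 1: Trace the pointer graph from agent 0: 0 -> 4 -> 3 -> 1 -> 1
Step 2: A cycle is detected when we revisit agent 1
Step 3: The cycle is: 1 -> 1
Step 4: Cycle length = 1

1


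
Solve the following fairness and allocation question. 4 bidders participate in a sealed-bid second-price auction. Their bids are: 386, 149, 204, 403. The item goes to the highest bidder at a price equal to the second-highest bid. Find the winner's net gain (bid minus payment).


Step 1: Sort bids in descending order: 403, 386, 204, 149
Step 2: The winning bid is the highest: 403
Step 3: The payment equals the second-highest bid: 386
Step 4: Surplus = winner's bid - payment = 403 - 386 = 17

17


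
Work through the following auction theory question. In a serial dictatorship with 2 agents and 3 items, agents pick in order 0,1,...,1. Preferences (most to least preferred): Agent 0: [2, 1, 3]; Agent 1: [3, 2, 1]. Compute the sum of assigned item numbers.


Step 1: Agent 0 picks item 2
Step 2: Agent 1 picks item 3
Step 3: Sum = 2 + 3 = 5

5


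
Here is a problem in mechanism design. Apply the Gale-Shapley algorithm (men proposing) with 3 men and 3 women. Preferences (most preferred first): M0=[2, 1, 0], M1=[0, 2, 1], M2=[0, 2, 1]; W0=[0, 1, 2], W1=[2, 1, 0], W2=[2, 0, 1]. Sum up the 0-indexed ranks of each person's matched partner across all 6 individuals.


Step 1: Run Gale-Shapley (men propose, women hold best offer):
  M0 proposes to W2; she accepts
  M1 proposes to W0; she accepts
  M2 proposes to W0; rejected
  M2 proposes to W2; she switches from M0
  M0 proposes to W1; she accepts
Step 2: Final matching: W0-M1, W1-M0, W2-M2
Step 3: 0-indexed ranks (man's rank of his match, then woman's): 0 + 1 + 1 + 2 + 1 + 0
Step 4: Total rank sum = 5

5


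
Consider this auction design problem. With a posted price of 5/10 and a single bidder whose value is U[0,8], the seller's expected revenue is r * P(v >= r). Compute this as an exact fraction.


Step 1: Posted price r = 1/2, value support [0,8]
Step 2: P(v >= r) = (8 - 1/2)/8 = 15/16
Step 3: Expected revenue = r * P(v >= r) = 1/2 * 15/16
Step 4: Revenue = 15/32

15/32


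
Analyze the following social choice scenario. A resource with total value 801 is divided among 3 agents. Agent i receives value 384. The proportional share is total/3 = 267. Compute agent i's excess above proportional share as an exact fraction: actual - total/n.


Step 1: Proportional share = 801/3 = 267
Step 2: Agent's actual allocation = 384
Step 3: Excess = 384 - 267 = 117

117


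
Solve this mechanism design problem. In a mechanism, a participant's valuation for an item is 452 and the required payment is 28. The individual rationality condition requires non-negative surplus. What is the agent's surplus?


Step 1: Surplus = value - payment = 452 - 28 = 424
Step 2: IR is satisfied (surplus >= 0)

424


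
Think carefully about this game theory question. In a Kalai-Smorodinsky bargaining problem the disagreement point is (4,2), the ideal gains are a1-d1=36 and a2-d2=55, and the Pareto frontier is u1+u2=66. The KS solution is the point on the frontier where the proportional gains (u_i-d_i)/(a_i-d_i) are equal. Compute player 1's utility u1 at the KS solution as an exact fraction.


Step 1: At the KS point, (u1-d1)/r1 = (u2-d2)/r2 = t and u1+u2 = 66
Step 2: u1 = d1 + r1*t and u2 = d2 + r2*t, so (d1 + r1*t) + (d2 + r2*t) = 66
Step 3: t = (66 - 4 - 2)/(36 + 55) = 60/91
Step 4: u1 = d1 + r1*t = 4 + 36 * 60/91 = 2524/91
Step 5: (Check: u2 = d2 + r2*t = 3482/91; u1+u2 = 2524/91 + 3482/91 = 66, on the frontier.)

2524/91


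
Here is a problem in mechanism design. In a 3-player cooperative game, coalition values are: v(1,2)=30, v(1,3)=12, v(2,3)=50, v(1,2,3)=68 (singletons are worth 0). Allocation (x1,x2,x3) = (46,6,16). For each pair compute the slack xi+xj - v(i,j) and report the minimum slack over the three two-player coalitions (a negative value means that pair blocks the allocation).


Step 1: Slack for coalition (1,2): x1+x2 - v12 = 52 - 30 = 22
Step 2: Slack for coalition (1,3): x1+x3 - v13 = 62 - 12 = 50
Step 3: Slack for coalition (2,3): x2+x3 - v23 = 22 - 50 = -28
Step 4: Minimum slack = min(22, 50, -28) = -28, attained by (2,3); coalition (2,3) can block (slack < 0), so the allocation is not in the core

-28


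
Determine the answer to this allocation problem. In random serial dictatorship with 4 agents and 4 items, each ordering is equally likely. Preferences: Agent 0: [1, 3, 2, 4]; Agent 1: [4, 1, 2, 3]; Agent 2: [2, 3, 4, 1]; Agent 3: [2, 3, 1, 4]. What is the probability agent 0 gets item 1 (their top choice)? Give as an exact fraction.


Step 1: Agent 0 wants item 1
Step 2: There are 24 possible orderings of agents
Step 3: In 24 orderings, agent 0 gets item 1
Step 4: Probability = 24/24 = 1

1


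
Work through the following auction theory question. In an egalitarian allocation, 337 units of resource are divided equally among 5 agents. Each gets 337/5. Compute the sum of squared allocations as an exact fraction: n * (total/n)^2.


Step 1: Each agent's share = 337/5
Step 2: Square of each share = (337/5)^2 = 113569/25
Step 3: Sum of squares = 5 * 113569/25 = 113569/5

113569/5


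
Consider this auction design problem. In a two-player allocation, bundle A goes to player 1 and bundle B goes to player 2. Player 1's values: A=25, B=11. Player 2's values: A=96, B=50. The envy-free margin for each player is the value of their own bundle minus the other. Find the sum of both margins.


Step 1: Player 1's margin = v1(A) - v1(B) = 25 - 11 = 14
Step 2: Player 2's margin = v2(B) - v2(A) = 50 - 96 = -46
Step 3: Total margin = 14 + -46 = -32

-32


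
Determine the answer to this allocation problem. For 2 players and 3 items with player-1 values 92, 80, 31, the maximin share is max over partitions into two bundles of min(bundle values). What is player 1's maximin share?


Step 1: Item values = 92, 80, 31
Step 2: Enumerate all 2-bundle partitions and take the smaller bundle:
  Partition 1: {92} vs {80,31} -> bundles 92, 111; min = 92
  Partition 2: {80} vs {92,31} -> bundles 80, 123; min = 80
  Partition 3: {31} vs {92,80} -> bundles 31, 172; min = 31
Step 3: MMS = max(92, 80, 31) = 92

92


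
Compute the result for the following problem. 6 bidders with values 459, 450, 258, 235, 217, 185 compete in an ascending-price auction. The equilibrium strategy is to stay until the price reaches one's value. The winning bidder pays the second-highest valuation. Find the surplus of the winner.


Step 1: Identify the highest value: 459
Step 2: Identify the second-highest value: 450
Step 3: The final price = second-highest value = 450
Step 4: Surplus = 459 - 450 = 9

9


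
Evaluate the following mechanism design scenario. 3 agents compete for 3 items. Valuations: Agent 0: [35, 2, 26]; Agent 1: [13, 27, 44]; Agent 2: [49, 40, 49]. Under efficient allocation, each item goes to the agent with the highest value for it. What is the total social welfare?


Step 1: For each item, find the maximum value among all agents.
Step 2: Item 0 -> Agent 2 (value 49)
Step 3: Item 1 -> Agent 2 (value 40)
Step 4: Item 2 -> Agent 2 (value 49)
Step 5: Total welfare = 49 + 40 + 49 = 138

138


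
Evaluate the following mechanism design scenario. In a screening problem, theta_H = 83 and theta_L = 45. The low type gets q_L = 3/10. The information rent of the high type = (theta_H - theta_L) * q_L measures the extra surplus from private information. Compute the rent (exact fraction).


Step 1: theta_H - theta_L = 83 - 45 = 38
Step 2: Information rent = (theta_H - theta_L) * q_L
Step 3: = 38 * 3/10
Step 4: = 57/5

57/5


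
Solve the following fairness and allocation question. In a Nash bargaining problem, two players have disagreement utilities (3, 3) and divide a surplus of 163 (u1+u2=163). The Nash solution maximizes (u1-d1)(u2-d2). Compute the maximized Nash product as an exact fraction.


Step 1: The Nash solution splits surplus symmetrically above the disagreement point
Step 2: u1 = (total + d1 - d2)/2 = (163 + 3 - 3)/2 = 163/2
Step 3: u2 = (total - d1 + d2)/2 = (163 - 3 + 3)/2 = 163/2
Step 4: Nash product = (163/2 - 3) * (163/2 - 3)
Step 5: = 157/2 * 157/2 = 24649/4

24649/4


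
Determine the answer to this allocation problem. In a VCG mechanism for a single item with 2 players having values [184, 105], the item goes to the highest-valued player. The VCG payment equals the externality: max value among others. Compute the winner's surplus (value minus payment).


Step 1: The winner is the agent with the highest value: agent 0 with value 184
Step 2: Values of other agents: [105]
Step 3: VCG payment = max of others' values = 105
Step 4: Surplus = 184 - 105 = 79

79


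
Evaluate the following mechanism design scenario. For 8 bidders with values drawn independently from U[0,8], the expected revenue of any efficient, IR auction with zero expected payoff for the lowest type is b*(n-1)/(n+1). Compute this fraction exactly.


Step 1: By Revenue Equivalence, expected revenue = b*(n-1)/(n+1)
Step 2: Substituting n = 8, b = 8
Step 3: Revenue = 8*(8-1)/(8+1) = 8*7/9
Step 4: Revenue = 56/9

56/9


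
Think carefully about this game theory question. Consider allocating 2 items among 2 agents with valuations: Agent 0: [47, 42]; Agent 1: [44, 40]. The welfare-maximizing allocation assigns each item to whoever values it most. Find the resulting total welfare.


Step 1: For each item, find the maximum value among all agents.
Step 2: Item 0 -> Agent 0 (value 47)
Step 3: Item 1 -> Agent 0 (value 42)
Step 4: Total welfare = 47 + 42 = 89

89


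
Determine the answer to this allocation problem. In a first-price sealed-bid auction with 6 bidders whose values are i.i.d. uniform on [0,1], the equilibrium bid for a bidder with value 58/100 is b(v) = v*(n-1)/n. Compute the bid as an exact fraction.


Step 1: The symmetric BNE bidding function is b(v) = v * (n-1) / n
Step 2: Substitute v = 29/50 and n = 6
Step 3: b = 29/50 * 5/6
Step 4: b = 29/60

29/60


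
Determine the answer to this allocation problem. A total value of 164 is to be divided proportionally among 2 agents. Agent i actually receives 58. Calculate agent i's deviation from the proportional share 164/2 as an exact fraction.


Step 1: Proportional share = 164/2 = 82
Step 2: Agent's actual allocation = 58
Step 3: Excess = 58 - 82 = -24

-24


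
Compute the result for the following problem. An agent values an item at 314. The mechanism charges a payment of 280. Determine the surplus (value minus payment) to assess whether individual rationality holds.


Step 1: Surplus = value - payment = 314 - 280 = 34
Step 2: IR is satisfied (surplus >= 0)

34


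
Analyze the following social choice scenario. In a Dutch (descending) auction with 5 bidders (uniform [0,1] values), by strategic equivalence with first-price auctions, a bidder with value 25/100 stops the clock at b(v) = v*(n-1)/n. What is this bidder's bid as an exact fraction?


Step 1: Dutch auctions are strategically equivalent to first-price auctions
Step 2: The equilibrium bid is b(v) = v*(n-1)/n
Step 3: b = 1/4 * 4/5
Step 4: b = 1/5

1/5


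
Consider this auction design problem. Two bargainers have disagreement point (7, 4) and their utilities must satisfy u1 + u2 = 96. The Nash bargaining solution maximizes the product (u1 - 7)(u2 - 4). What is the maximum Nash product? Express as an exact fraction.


Step 1: The Nash solution splits surplus symmetrically above the disagreement point
Step 2: u1 = (total + d1 - d2)/2 = (96 + 7 - 4)/2 = 99/2
Step 3: u2 = (total - d1 + d2)/2 = (96 - 7 + 4)/2 = 93/2
Step 4: Nash product = (99/2 - 7) * (93/2 - 4)
Step 5: = 85/2 * 85/2 = 7225/4

7225/4


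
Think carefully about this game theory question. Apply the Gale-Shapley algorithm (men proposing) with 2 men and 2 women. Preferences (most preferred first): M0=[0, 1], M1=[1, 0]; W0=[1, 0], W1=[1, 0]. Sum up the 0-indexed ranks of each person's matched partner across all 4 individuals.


Step 1: Run Gale-Shapley (men propose, women hold best offer):
  M0 proposes to W0; she accepts
  M1 proposes to W1; she accepts
Step 2: Final matching: W0-M0, W1-M1
Step 3: 0-indexed ranks (man's rank of his match, then woman's): 0 + 1 + 0 + 0
Step 4: Total rank sum = 1

1


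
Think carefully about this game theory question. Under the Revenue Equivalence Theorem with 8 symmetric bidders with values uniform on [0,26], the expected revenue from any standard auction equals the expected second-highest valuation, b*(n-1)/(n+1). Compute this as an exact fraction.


Step 1: By Revenue Equivalence, expected revenue = b*(n-1)/(n+1)
Step 2: Substituting n = 8, b = 26
Step 3: Revenue = 26*(8-1)/(8+1) = 26*7/9
Step 4: Revenue = 182/9

182/9


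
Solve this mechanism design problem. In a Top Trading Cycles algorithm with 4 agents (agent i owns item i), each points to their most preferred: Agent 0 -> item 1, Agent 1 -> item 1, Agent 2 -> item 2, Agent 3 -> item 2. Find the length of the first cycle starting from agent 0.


Step 1: Trace the pointer graph from agent 0: 0 -> 1 -> 1
Step 2: A cycle is detected when we revisit agent 1
Step 3: The cycle is: 1 -> 1
Step 4: Cycle length = 1

1


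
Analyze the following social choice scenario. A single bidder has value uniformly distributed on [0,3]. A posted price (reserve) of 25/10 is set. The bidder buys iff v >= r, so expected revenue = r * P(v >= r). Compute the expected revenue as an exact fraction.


Step 1: Posted price r = 5/2, value support [0,3]
Step 2: P(v >= r) = (3 - 5/2)/3 = 1/6
Step 3: Expected revenue = r * P(v >= r) = 5/2 * 1/6
Step 4: Revenue = 5/12

5/12


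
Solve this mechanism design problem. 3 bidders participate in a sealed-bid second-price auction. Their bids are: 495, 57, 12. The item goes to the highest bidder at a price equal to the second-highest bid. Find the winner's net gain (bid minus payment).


Step 1: Sort bids in descending order: 495, 57, 12
Step 2: The winning bid is the highest: 495
Step 3: The payment equals the second-highest bid: 57
Step 4: Surplus = winner's bid - payment = 495 - 57 = 438

438


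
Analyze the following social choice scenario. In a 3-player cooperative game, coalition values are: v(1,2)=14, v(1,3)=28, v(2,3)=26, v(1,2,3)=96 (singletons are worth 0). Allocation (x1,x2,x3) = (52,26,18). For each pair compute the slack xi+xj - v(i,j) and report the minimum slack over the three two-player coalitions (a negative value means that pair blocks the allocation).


Step 1: Slack for coalition (1,2): x1+x2 - v12 = 78 - 14 = 64
Step 2: Slack for coalition (1,3): x1+x3 - v13 = 70 - 28 = 42
Step 3: Slack for coalition (2,3): x2+x3 - v23 = 44 - 26 = 18
Step 4: Minimum slack = min(64, 42, 18) = 18, attained by (2,3); no pair can gain by deviating, so the allocation is in the core

18


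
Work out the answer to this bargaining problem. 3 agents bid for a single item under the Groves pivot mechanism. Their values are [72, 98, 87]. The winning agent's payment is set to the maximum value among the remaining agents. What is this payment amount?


Step 1: The efficient winner is agent 1 with value 98
Step 2: Other agents' values: [72, 87]
Step 3: Pivot payment = max(others) = 87
Step 4: The winner pays 87

87


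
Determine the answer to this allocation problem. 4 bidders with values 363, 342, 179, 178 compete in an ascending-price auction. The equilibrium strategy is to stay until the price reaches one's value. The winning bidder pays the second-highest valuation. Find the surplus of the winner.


Step 1: Identify the highest value: 363
Step 2: Identify the second-highest value: 342
Step 3: The final price = second-highest value = 342
Step 4: Surplus = 363 - 342 = 21

21


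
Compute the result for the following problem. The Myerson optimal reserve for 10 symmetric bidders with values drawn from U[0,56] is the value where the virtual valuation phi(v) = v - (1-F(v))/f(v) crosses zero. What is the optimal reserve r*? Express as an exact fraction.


Step 1: For U[0,56], F(v) = v/56 and f(v) = 1/56
Step 2: phi(v) = v - (1 - v/56)/(1/56) = v - (56 - v) = 2v - 56
Step 3: Set phi(r*) = 0: 2r* - 56 = 0
Step 4: r* = 56/2 = 28 (the number of bidders n = 10 does not enter)

28
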